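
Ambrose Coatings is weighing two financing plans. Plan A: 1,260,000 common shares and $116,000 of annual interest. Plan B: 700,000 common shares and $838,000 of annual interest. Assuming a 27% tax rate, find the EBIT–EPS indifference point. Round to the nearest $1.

$1,740,500

Set EPS_A = EPS_B: (EBIT − $116,000)(1 − 0.27) ÷ 1,260,000 = (EBIT − $838,000)(1 − 0.27) ÷ 700,000.
The (1 − t) factor cancels: (EBIT − 116,000) × 700,000 = (EBIT − 838,000) × 1,260,000.
Solving, EBIT = (838,000·1,260,000 − 116,000·700,000) / (1,260,000 − 700,000) = 974,680,000,000 / 560,000 = 1,740,500.00.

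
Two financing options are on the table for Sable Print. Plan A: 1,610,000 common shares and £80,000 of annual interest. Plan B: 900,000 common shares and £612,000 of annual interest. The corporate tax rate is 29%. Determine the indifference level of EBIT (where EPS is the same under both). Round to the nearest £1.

£1,286,366

At indifference, (EBIT − 80,000)(1 − t)/1,610,000 = (EBIT − 612,000)(1 − t)/900,000.
Cancelling (1 − t) and cross-multiplying: 900,000·(EBIT − 80,000) = 1,610,000·(EBIT − 612,000).
EBIT × (1,610,000 − 900,000) = 612,000 × 1,610,000 − 80,000 × 900,000 = 913,320,000,000, so EBIT = 913,320,000,000 ÷ 710,000 = 1,286,366.20.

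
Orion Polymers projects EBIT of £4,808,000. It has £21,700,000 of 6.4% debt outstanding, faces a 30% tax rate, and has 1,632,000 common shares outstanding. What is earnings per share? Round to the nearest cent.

£1.47

Interest = £1,388,800.00, so EBT = £4,808,000 − £1,388,800.00 = £3,419,200.00.
Net income = £3,419,200.00 × (1 − 0.30) = £2,393,440.00.
Per share: £2,393,440.00 / 1,632,000 shares = £1.47.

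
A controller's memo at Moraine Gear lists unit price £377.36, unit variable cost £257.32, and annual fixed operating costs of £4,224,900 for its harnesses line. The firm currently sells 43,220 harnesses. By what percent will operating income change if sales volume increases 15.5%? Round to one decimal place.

Total contribution margin = 43,220 × £120.04 = £5,188,128.80.
EBIT = £5,188,128.80 − £4,224,900 = £963,228.80.
Degree of operating leverage = £5,188,128.80 / £963,228.80 = 5.3862.
%ΔEBIT = DOL × %ΔSales = 5.3862 × +15.5% = +83.5%.

+83.5%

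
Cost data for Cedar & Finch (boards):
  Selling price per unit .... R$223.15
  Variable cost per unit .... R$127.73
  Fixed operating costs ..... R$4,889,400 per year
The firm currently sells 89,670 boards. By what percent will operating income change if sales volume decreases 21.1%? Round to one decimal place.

-49.2%

Total contribution margin = 89,670 × R$95.42 = R$8,556,311.40.
Operating income = contribution − fixed costs = R$8,556,311.40 − R$4,889,400 = R$3,666,911.40.
Degree of operating leverage = R$8,556,311.40 / R$3,666,911.40 = 2.3334.
%ΔEBIT = DOL × %ΔSales = 2.3334 × -21.1% = -49.2%.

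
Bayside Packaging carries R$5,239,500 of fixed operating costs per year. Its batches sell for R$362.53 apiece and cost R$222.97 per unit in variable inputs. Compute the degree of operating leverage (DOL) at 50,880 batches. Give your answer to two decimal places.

3.81

At 50,880 units, contribution = 50,880 × R$139.56 = R$7,100,812.80.
Subtracting fixed costs: EBIT = R$7,100,812.80 − R$5,239,500 = R$1,861,312.80.
So DOL = total CM / EBIT = R$7,100,812.80 / R$1,861,312.80 = 3.8149.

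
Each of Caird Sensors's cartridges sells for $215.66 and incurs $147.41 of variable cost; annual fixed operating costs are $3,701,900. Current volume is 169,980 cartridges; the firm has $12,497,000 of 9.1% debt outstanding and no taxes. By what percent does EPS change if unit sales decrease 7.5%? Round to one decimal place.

-12.9%

Total contribution margin = 169,980 × $68.25 = $11,601,135.00.
Operating income = contribution − fixed costs = $11,601,135.00 − $3,701,900 = $7,899,235.00.
After interest of $1,137,227.00, pre-tax earnings = $6,762,008.00.
DCL = total CM / (EBIT − I) = $11,601,135.00 / $6,762,008.00 = 1.7156.
%ΔEPS = DCL × %ΔSales = 1.7156 × -7.5% = -12.9%.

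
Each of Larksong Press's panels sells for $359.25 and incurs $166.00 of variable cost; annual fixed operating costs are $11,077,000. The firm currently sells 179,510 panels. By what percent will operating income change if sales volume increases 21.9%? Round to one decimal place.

Contribution at this volume is 179,510 × $193.25 = $34,690,307.50.
Operating income = contribution − fixed costs = $34,690,307.50 − $11,077,000 = $23,613,307.50.
So DOL = total CM / EBIT = $34,690,307.50 / $23,613,307.50 = 1.4691.
%ΔEBIT = DOL × %ΔSales = 1.4691 × +21.9% = +32.2%.

+32.2%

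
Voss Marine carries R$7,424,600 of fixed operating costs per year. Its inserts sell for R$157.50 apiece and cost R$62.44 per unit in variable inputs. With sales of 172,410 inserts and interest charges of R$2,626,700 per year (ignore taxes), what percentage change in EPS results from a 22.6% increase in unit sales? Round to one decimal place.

Total contribution margin = 172,410 × R$95.06 = R$16,389,294.60.
Operating income = contribution − fixed costs = R$16,389,294.60 − R$7,424,600 = R$8,964,694.60.
After interest of R$2,626,700.00, pre-tax earnings = R$6,337,994.60.
Degree of combined leverage = contribution ÷ (EBIT − I) = R$16,389,294.60 ÷ R$6,337,994.60 = 2.5859.
EPS therefore changes by 2.5859 × (+22.6%) = +58.4%.

+58.4%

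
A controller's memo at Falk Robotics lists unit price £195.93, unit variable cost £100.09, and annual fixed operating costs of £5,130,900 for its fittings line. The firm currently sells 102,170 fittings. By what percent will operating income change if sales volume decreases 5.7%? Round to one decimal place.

Contribution at this volume is 102,170 × £95.84 = £9,791,972.80.
Operating income = contribution − fixed costs = £9,791,972.80 − £5,130,900 = £4,661,072.80.
So DOL = total CM / EBIT = £9,791,972.80 / £4,661,072.80 = 2.1008.
Operating income changes by 2.1008 × -5.7% = -12.0%.

-12.0%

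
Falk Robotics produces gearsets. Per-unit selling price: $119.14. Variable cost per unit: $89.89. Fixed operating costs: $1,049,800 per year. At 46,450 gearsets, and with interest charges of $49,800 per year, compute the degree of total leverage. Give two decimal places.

At 46,450 units, contribution = 46,450 × $29.25 = $1,358,662.50.
EBIT = $1,358,662.50 − $1,049,800 = $308,862.50. Interest = $49,800.00, so EBIT − I = $259,062.50.
DCL = contribution ÷ (EBIT − I) = $1,358,662.50 ÷ $259,062.50 = 5.2445.

5.24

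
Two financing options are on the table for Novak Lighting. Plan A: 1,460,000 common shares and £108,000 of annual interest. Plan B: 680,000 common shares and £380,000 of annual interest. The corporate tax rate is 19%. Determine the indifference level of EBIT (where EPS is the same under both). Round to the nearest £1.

£617,128

At indifference, (EBIT − 108,000)(1 − t)/1,460,000 = (EBIT − 380,000)(1 − t)/680,000.
Cancelling (1 − t) and cross-multiplying: 680,000·(EBIT − 108,000) = 1,460,000·(EBIT − 380,000).
EBIT × (1,460,000 − 680,000) = 380,000 × 1,460,000 − 108,000 × 680,000 = 481,360,000,000, so EBIT = 481,360,000,000 ÷ 780,000 = 617,128.21.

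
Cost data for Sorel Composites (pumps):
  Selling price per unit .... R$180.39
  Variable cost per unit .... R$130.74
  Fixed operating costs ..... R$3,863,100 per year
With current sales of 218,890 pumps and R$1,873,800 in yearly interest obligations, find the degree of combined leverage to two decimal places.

Contribution at this volume is 218,890 × R$49.65 = R$10,867,888.50.
EBIT = R$10,867,888.50 − R$3,863,100 = R$7,004,788.50. Interest = R$1,873,800.00, so EBIT − I = R$5,130,988.50.
Degree of total leverage = total CM / (EBIT − interest) = R$10,867,888.50 / R$5,130,988.50 = 2.1181.

2.12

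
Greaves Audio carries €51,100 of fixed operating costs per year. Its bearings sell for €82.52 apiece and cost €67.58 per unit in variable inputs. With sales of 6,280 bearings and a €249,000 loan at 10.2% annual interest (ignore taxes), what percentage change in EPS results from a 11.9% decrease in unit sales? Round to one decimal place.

At 6,280 units, contribution = 6,280 × €14.94 = €93,823.20.
Subtracting fixed costs: EBIT = €93,823.20 − €51,100 = €42,723.20.
After interest of €25,398.00, pre-tax earnings = €17,325.20.
DCL = total CM / (EBIT − I) = €93,823.20 / €17,325.20 = 5.4154.
%ΔEPS = DCL × %ΔSales = 5.4154 × -11.9% = -64.4%.

-64.4%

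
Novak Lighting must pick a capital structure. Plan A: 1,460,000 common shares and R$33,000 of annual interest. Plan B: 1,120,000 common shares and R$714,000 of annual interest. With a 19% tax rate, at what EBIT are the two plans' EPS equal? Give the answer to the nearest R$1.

R$2,957,294

At indifference, (EBIT − 33,000)(1 − t)/1,460,000 = (EBIT − 714,000)(1 − t)/1,120,000.
Cancelling (1 − t) and cross-multiplying: 1,120,000·(EBIT − 33,000) = 1,460,000·(EBIT − 714,000).
EBIT × (1,460,000 − 1,120,000) = 714,000 × 1,460,000 − 33,000 × 1,120,000 = 1,005,480,000,000, so EBIT = 1,005,480,000,000 ÷ 340,000 = 2,957,294.12.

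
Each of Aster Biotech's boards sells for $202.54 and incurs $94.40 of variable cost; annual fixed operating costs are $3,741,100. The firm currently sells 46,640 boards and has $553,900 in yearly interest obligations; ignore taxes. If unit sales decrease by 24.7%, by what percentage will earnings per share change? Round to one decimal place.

-166.4%

At 46,640 units, contribution = 46,640 × $108.14 = $5,043,649.60.
EBIT = $5,043,649.60 − $3,741,100 = $1,302,549.60.
After interest of $553,900.00, pre-tax earnings = $748,649.60.
Degree of combined leverage = contribution ÷ (EBIT − I) = $5,043,649.60 ÷ $748,649.60 = 6.7370.
%ΔEPS = DCL × %ΔSales = 6.7370 × -24.7% = -166.4%.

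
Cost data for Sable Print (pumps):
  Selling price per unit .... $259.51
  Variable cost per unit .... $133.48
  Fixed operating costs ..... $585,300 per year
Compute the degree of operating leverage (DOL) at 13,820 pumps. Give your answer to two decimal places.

At 13,820 units, contribution = 13,820 × $126.03 = $1,741,734.60.
Operating income = contribution − fixed costs = $1,741,734.60 − $585,300 = $1,156,434.60.
Degree of operating leverage = $1,741,734.60 / $1,156,434.60 = 1.5061.

1.51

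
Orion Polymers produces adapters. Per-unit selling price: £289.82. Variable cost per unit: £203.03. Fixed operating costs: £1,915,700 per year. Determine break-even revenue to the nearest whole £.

£6,397,145

CM per unit = £289.82 − £203.03 = £86.79; CM ratio = £86.79 / £289.82 = 0.2995.
Break-even sales = FC ÷ CM ratio = £1,915,700 × £289.82 / £86.79 = £6,397,145.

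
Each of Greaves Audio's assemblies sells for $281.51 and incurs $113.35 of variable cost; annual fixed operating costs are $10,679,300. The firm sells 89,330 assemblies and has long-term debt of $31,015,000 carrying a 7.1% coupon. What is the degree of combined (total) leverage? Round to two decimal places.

7.02

Contribution at this volume is 89,330 × $168.16 = $15,021,732.80.
Subtracting fixed costs: EBIT = $15,021,732.80 − $10,679,300 = $4,342,432.80. Interest = $2,202,065.00.
DOL = $15,021,732.80 ÷ $4,342,432.80 = 3.4593; DFL = $4,342,432.80 ÷ $2,140,367.80 = 2.0288.
DCL = DOL × DFL = 3.4593 × 2.0288 = 7.0182.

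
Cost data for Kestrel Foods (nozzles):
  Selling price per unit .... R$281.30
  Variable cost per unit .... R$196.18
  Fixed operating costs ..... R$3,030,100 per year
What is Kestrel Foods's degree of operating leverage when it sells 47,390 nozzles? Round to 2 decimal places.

4.02

Contribution at this volume is 47,390 × R$85.12 = R$4,033,836.80.
Subtracting fixed costs: EBIT = R$4,033,836.80 − R$3,030,100 = R$1,003,736.80.
So DOL = total CM / EBIT = R$4,033,836.80 / R$1,003,736.80 = 4.0188.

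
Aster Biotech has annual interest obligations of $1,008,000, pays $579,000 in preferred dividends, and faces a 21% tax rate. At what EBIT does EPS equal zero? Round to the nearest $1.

Preferred dividends are paid after tax, so their pre-tax equivalent is $579,000 ÷ (1 − 0.21) = $732,911.39.
EPS = 0 when EBIT covers interest plus the pre-tax preferred burden: $1,008,000 + $732,911.39 = $1,740,911.39.

$1,740,911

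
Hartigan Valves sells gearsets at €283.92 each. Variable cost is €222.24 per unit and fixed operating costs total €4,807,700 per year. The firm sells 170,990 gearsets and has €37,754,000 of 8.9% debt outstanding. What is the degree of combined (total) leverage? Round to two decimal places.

4.43

Contribution at this volume is 170,990 × €61.68 = €10,546,663.20.
Operating income = contribution − fixed costs = €10,546,663.20 − €4,807,700 = €5,738,963.20. Interest = €3,360,106.00, so EBIT − I = €2,378,857.20.
Degree of total leverage = total CM / (EBIT − interest) = €10,546,663.20 / €2,378,857.20 = 4.4335.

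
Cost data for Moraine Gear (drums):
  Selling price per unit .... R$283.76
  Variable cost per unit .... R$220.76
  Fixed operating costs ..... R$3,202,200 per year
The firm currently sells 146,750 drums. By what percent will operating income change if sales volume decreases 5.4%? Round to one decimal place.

At 146,750 units, contribution = 146,750 × R$63.00 = R$9,245,250.00.
Operating income = contribution − fixed costs = R$9,245,250.00 − R$3,202,200 = R$6,043,050.00.
DOL = contribution ÷ EBIT = R$9,245,250.00 ÷ R$6,043,050.00 = 1.5299.
%ΔEBIT = DOL × %ΔSales = 1.5299 × -5.4% = -8.3%.

-8.3%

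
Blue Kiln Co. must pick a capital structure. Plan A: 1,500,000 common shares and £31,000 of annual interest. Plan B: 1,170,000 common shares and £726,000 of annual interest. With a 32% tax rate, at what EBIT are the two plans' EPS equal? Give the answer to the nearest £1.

£3,190,091

At indifference, (EBIT − 31,000)(1 − t)/1,500,000 = (EBIT − 726,000)(1 − t)/1,170,000.
Cancelling (1 − t) and cross-multiplying: 1,170,000·(EBIT − 31,000) = 1,500,000·(EBIT − 726,000).
EBIT × (1,500,000 − 1,170,000) = 726,000 × 1,500,000 − 31,000 × 1,170,000 = 1,052,730,000,000, so EBIT = 1,052,730,000,000 ÷ 330,000 = 3,190,090.91.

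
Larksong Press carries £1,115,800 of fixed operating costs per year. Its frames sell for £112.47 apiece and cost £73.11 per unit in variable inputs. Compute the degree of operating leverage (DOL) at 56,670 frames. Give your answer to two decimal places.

Contribution at this volume is 56,670 × £39.36 = £2,230,531.20.
Operating income = contribution − fixed costs = £2,230,531.20 − £1,115,800 = £1,114,731.20.
So DOL = total CM / EBIT = £2,230,531.20 / £1,114,731.20 = 2.0010.

2.00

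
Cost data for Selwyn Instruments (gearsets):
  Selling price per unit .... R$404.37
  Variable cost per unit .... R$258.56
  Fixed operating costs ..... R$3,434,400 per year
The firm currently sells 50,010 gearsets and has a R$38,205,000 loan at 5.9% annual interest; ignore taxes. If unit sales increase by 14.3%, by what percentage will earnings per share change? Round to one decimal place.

Contribution at this volume is 50,010 × R$145.81 = R$7,291,958.10.
Subtracting fixed costs: EBIT = R$7,291,958.10 − R$3,434,400 = R$3,857,558.10.
Interest = R$2,254,095.00, so EBIT − I = R$1,603,463.10.
DCL = total CM / (EBIT − I) = R$7,291,958.10 / R$1,603,463.10 = 4.5476.
EPS therefore changes by 4.5476 × (+14.3%) = +65.0%.

+65.0%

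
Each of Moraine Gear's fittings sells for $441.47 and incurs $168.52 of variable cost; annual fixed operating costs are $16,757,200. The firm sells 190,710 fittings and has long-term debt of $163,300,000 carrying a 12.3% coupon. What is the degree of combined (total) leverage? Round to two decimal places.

3.42

Contribution at this volume is 190,710 × $272.95 = $52,054,294.50.
Operating income = contribution − fixed costs = $52,054,294.50 − $16,757,200 = $35,297,094.50. Interest = $20,085,900.00.
DOL = $52,054,294.50 ÷ $35,297,094.50 = 1.4747; DFL = $35,297,094.50 ÷ $15,211,194.50 = 2.3205.
Combined leverage = 1.4747 × 2.3205 = 3.4220.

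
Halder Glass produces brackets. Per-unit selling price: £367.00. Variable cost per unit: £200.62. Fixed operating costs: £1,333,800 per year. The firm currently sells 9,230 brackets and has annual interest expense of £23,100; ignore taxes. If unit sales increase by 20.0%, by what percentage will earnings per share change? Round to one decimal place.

Contribution at this volume is 9,230 × £166.38 = £1,535,687.40.
EBIT = £1,535,687.40 − £1,333,800 = £201,887.40.
After interest of £23,100.00, pre-tax earnings = £178,787.40.
DCL = total CM / (EBIT − I) = £1,535,687.40 / £178,787.40 = 8.5895.
%ΔEPS = DCL × %ΔSales = 8.5895 × +20.0% = +171.8%.

+171.8%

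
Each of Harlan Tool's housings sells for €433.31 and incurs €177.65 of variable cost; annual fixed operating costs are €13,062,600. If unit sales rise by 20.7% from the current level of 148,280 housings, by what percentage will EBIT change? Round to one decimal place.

+31.6%

At 148,280 units, contribution = 148,280 × €255.66 = €37,909,264.80.
Subtracting fixed costs: EBIT = €37,909,264.80 − €13,062,600 = €24,846,664.80.
So DOL = total CM / EBIT = €37,909,264.80 / €24,846,664.80 = 1.5257.
Operating income changes by 1.5257 × +20.7% = +31.6%.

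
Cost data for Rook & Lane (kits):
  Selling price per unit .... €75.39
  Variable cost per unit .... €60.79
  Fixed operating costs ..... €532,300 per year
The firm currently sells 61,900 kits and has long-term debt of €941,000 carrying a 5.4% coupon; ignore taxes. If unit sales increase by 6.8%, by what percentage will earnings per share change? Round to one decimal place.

+19.2%

At 61,900 units, contribution = 61,900 × €14.60 = €903,740.00.
Subtracting fixed costs: EBIT = €903,740.00 − €532,300 = €371,440.00.
After interest of €50,814.00, pre-tax earnings = €320,626.00.
Degree of combined leverage = contribution ÷ (EBIT − I) = €903,740.00 ÷ €320,626.00 = 2.8187.
EPS therefore changes by 2.8187 × (+6.8%) = +19.2%.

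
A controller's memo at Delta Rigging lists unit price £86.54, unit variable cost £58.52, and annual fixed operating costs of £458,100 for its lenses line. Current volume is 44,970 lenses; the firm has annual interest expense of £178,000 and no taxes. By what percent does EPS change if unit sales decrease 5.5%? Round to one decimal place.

At 44,970 units, contribution = 44,970 × £28.02 = £1,260,059.40.
Subtracting fixed costs: EBIT = £1,260,059.40 − £458,100 = £801,959.40.
Interest = £178,000.00, so EBIT − I = £623,959.40.
Degree of combined leverage = contribution ÷ (EBIT − I) = £1,260,059.40 ÷ £623,959.40 = 2.0195.
%ΔEPS = DCL × %ΔSales = 2.0195 × -5.5% = -11.1%.

-11.1%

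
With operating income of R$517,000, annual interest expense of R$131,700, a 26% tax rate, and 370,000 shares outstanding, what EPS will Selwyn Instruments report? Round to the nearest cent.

R$0.77

Interest = R$131,700.00, so EBT = R$517,000 − R$131,700.00 = R$385,300.00.
Net income = R$385,300.00 × (1 − 0.26) = R$285,122.00.
EPS = R$285,122.00 ÷ 370,000 = R$0.77.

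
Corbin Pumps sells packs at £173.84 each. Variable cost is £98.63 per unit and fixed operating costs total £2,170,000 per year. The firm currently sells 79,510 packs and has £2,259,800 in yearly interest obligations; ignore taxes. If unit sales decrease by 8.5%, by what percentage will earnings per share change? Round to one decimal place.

Total contribution margin = 79,510 × £75.21 = £5,979,947.10.
Operating income = contribution − fixed costs = £5,979,947.10 − £2,170,000 = £3,809,947.10.
After interest of £2,259,800.00, pre-tax earnings = £1,550,147.10.
Degree of combined leverage = contribution ÷ (EBIT − I) = £5,979,947.10 ÷ £1,550,147.10 = 3.8577.
%ΔEPS = DCL × %ΔSales = 3.8577 × -8.5% = -32.8%.

-32.8%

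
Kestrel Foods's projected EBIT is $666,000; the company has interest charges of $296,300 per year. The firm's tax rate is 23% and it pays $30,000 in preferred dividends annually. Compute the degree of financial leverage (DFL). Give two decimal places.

Interest = $296,300.00.
Preferred dividends grossed up pre-tax: $30,000 / (1 − 0.23) = $38,961.04.
DFL = EBIT ÷ [EBIT − I − D_p/(1−t)] = $666,000 ÷ [$666,000 − $296,300.00 − $38,961.04] = $666,000 ÷ $330,738.96 = 2.0137.

2.01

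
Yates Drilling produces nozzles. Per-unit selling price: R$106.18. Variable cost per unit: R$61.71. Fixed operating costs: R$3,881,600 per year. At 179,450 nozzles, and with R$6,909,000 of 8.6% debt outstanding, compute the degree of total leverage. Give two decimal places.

2.28

Total contribution margin = 179,450 × R$44.47 = R$7,980,141.50.
EBIT = R$7,980,141.50 − R$3,881,600 = R$4,098,541.50. Interest = R$594,174.00, so EBIT − I = R$3,504,367.50.
Degree of total leverage = total CM / (EBIT − interest) = R$7,980,141.50 / R$3,504,367.50 = 2.2772.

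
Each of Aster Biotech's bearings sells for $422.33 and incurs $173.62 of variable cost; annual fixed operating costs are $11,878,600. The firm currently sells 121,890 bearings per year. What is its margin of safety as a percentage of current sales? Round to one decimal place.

60.8%

Contribution margin per unit = $422.33 − $173.62 = $248.71. Break-even units = $11,878,600 ÷ $248.71 = 47,760.85; break-even revenue = 47,760.85 × $422.33 = $20,170,838.08.
Actual sales revenue = 121,890 × $422.33 = $51,477,803.70.
Margin of safety = ($51,477,803.70 − $20,170,838.08) ÷ $51,477,803.70 = 60.8%.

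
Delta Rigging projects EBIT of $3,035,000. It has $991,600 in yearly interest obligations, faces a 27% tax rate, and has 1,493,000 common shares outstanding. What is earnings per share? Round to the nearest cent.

Interest = $991,600.00, so EBT = $3,035,000 − $991,600.00 = $2,043,400.00.
After tax at 27%: net income = $2,043,400.00 × 0.73 = $1,491,682.00.
Per share: $1,491,682.00 / 1,493,000 shares = $1.00.

$1.00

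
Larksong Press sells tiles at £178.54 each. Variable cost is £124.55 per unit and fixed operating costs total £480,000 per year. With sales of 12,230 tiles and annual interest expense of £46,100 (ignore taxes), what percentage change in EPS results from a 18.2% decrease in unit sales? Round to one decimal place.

At 12,230 units, contribution = 12,230 × £53.99 = £660,297.70.
Operating income = contribution − fixed costs = £660,297.70 − £480,000 = £180,297.70.
Interest = £46,100.00, so EBIT − I = £134,197.70.
Degree of combined leverage = contribution ÷ (EBIT − I) = £660,297.70 ÷ £134,197.70 = 4.9203.
EPS therefore changes by 4.9203 × (-18.2%) = -89.6%.

-89.6%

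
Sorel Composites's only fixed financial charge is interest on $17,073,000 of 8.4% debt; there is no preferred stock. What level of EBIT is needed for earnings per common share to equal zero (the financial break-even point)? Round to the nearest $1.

$1,434,132

Annual interest = 8.4% × $17,073,000 = $1,434,132.00.
With no preferred dividends, EPS = 0 when EBIT exactly covers interest, so the financial break-even EBIT is $1,434,132.00.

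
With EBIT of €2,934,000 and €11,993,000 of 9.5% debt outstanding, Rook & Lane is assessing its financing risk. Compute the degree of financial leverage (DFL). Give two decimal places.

1.63

Interest = €1,139,335.00.
Degree of financial leverage = EBIT / (EBIT − interest) = €2,934,000 / €1,794,665.00 = 1.6348.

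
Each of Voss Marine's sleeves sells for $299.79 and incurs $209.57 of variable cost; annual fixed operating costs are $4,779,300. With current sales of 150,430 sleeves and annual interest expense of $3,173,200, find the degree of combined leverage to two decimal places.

2.42

Total contribution margin = 150,430 × $90.22 = $13,571,794.60.
Subtracting fixed costs: EBIT = $13,571,794.60 − $4,779,300 = $8,792,494.60. Interest = $3,173,200.00, so EBIT − I = $5,619,294.60.
DCL = contribution ÷ (EBIT − I) = $13,571,794.60 ÷ $5,619,294.60 = 2.4152.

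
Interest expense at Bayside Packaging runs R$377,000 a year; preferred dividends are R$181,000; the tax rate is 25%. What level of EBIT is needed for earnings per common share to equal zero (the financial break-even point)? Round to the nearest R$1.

R$618,333

Preferred dividends are paid after tax, so their pre-tax equivalent is R$181,000 ÷ (1 − 0.25) = R$241,333.33.
EPS = 0 when EBIT covers interest plus the pre-tax preferred burden: R$377,000 + R$241,333.33 = R$618,333.33.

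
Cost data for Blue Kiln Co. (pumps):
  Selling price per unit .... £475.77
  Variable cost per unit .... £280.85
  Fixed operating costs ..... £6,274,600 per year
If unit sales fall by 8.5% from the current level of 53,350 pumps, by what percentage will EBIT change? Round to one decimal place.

-21.4%

Contribution at this volume is 53,350 × £194.92 = £10,398,982.00.
Operating income = contribution − fixed costs = £10,398,982.00 − £6,274,600 = £4,124,382.00.
So DOL = total CM / EBIT = £10,398,982.00 / £4,124,382.00 = 2.5213.
%ΔEBIT = DOL × %ΔSales = 2.5213 × -8.5% = -21.4%.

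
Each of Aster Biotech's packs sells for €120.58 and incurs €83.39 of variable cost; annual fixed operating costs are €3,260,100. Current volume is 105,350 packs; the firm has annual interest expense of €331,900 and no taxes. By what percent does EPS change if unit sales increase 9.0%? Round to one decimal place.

+108.2%

Total contribution margin = 105,350 × €37.19 = €3,917,966.50.
Subtracting fixed costs: EBIT = €3,917,966.50 − €3,260,100 = €657,866.50.
After interest of €331,900.00, pre-tax earnings = €325,966.50.
Degree of combined leverage = contribution ÷ (EBIT − I) = €3,917,966.50 ÷ €325,966.50 = 12.0195.
EPS therefore changes by 12.0195 × (+9.0%) = +108.2%.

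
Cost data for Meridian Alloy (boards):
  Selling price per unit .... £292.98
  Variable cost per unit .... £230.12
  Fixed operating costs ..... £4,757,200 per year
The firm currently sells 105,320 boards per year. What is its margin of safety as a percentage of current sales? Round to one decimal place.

28.1%

Contribution margin per unit = £292.98 − £230.12 = £62.86. Break-even units = £4,757,200 ÷ £62.86 = 75,679.29; break-even revenue = 75,679.29 × £292.98 = £22,172,517.59.
Actual sales revenue = 105,320 × £292.98 = £30,856,653.60.
Margin of safety = (£30,856,653.60 − £22,172,517.59) ÷ £30,856,653.60 = 28.1%.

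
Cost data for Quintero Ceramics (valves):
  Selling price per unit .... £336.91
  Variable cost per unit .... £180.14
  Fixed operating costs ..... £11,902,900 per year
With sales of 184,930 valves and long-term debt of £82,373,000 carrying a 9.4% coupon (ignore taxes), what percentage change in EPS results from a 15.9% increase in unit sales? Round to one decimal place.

At 184,930 units, contribution = 184,930 × £156.77 = £28,991,476.10.
EBIT = £28,991,476.10 − £11,902,900 = £17,088,576.10.
After interest of £7,743,062.00, pre-tax earnings = £9,345,514.10.
Degree of combined leverage = contribution ÷ (EBIT − I) = £28,991,476.10 ÷ £9,345,514.10 = 3.1022.
%ΔEPS = DCL × %ΔSales = 3.1022 × +15.9% = +49.3%.

+49.3%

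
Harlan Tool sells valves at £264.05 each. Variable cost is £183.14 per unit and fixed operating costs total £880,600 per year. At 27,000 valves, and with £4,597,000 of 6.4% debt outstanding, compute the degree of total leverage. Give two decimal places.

2.16

At 27,000 units, contribution = 27,000 × £80.91 = £2,184,570.00.
Subtracting fixed costs: EBIT = £2,184,570.00 − £880,600 = £1,303,970.00. Interest = £294,208.00.
DOL = £2,184,570.00 ÷ £1,303,970.00 = 1.6753; DFL = £1,303,970.00 ÷ £1,009,762.00 = 1.2914.
Combined leverage = 1.6753 × 1.2914 = 2.1635.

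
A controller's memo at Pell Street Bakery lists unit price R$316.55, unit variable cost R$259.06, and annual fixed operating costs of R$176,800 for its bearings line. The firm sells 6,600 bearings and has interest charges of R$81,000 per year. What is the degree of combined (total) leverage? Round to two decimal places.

3.12

Total contribution margin = 6,600 × R$57.49 = R$379,434.00.
Operating income = contribution − fixed costs = R$379,434.00 − R$176,800 = R$202,634.00. Interest = R$81,000.00, so EBIT − I = R$121,634.00.
Degree of total leverage = total CM / (EBIT − interest) = R$379,434.00 / R$121,634.00 = 3.1195.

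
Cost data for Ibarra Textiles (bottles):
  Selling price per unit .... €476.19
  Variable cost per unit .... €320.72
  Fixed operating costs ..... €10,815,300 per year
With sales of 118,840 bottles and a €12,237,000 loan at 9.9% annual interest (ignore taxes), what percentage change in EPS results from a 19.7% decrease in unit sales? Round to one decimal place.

-56.4%

At 118,840 units, contribution = 118,840 × €155.47 = €18,476,054.80.
Subtracting fixed costs: EBIT = €18,476,054.80 − €10,815,300 = €7,660,754.80.
Interest = €1,211,463.00, so EBIT − I = €6,449,291.80.
DCL = total CM / (EBIT − I) = €18,476,054.80 / €6,449,291.80 = 2.8648.
EPS therefore changes by 2.8648 × (-19.7%) = -56.4%.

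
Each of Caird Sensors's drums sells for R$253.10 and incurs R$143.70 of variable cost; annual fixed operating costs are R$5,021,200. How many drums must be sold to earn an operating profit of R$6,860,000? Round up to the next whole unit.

Each unit contributes R$253.10 − R$143.70 = R$109.40.
Need Q such that Q × R$109.40 − R$5,021,200 = R$6,860,000, i.e. Q = R$11,881,200 / R$109.40 = 108,603.29 → 108,604.

108,604 drums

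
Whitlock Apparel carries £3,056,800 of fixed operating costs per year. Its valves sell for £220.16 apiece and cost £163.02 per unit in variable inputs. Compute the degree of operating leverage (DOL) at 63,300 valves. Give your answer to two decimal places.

6.46

Contribution at this volume is 63,300 × £57.14 = £3,616,962.00.
EBIT = £3,616,962.00 − £3,056,800 = £560,162.00.
Degree of operating leverage = £3,616,962.00 / £560,162.00 = 6.4570.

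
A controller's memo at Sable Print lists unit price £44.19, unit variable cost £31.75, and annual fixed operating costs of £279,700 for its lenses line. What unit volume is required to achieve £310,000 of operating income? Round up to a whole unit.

47,404 lenses

Unit CM = price − variable cost = £44.19 − £31.75 = £12.44.
Need Q such that Q × £12.44 − £279,700 = £310,000, i.e. Q = £589,700 / £12.44 = 47,403.54 → 47,404.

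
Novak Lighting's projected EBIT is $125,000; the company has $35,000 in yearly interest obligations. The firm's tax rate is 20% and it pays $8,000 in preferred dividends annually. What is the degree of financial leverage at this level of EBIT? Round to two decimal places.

Interest = $35,000.00.
Preferred dividends grossed up pre-tax: $8,000 / (1 − 0.20) = $10,000.00.
DFL = EBIT ÷ [EBIT − I − D_p/(1−t)] = $125,000 ÷ [$125,000 − $35,000.00 − $10,000.00] = $125,000 ÷ $80,000.00 = 1.5625.

1.56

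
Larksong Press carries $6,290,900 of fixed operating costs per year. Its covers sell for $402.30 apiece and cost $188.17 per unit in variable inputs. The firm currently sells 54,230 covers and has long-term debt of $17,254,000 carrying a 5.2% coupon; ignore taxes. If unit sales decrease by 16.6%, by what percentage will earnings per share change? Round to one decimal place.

At 54,230 units, contribution = 54,230 × $214.13 = $11,612,269.90.
Operating income = contribution − fixed costs = $11,612,269.90 − $6,290,900 = $5,321,369.90.
Interest = $897,208.00, so EBIT − I = $4,424,161.90.
Degree of combined leverage = contribution ÷ (EBIT − I) = $11,612,269.90 ÷ $4,424,161.90 = 2.6247.
EPS therefore changes by 2.6247 × (-16.6%) = -43.6%.

-43.6%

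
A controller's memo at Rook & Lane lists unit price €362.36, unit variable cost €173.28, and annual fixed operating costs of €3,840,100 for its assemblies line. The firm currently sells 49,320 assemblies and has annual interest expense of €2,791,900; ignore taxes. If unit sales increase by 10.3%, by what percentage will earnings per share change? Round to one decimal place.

+35.7%

Contribution at this volume is 49,320 × €189.08 = €9,325,425.60.
EBIT = €9,325,425.60 − €3,840,100 = €5,485,325.60.
After interest of €2,791,900.00, pre-tax earnings = €2,693,425.60.
Degree of combined leverage = contribution ÷ (EBIT − I) = €9,325,425.60 ÷ €2,693,425.60 = 3.4623.
%ΔEPS = DCL × %ΔSales = 3.4623 × +10.3% = +35.7%.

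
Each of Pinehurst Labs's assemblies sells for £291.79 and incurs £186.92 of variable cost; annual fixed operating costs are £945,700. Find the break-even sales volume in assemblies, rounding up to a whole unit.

9,018 assemblies

Unit CM = price − variable cost = £291.79 − £186.92 = £104.87.
Break-even volume = fixed costs ÷ CM per unit = £945,700 ÷ £104.87 = 9,017.83, so 9,018 assemblies.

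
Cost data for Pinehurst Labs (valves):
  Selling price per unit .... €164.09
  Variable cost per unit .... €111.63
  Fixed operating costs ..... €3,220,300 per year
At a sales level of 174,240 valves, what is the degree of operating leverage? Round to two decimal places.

1.54

At 174,240 units, contribution = 174,240 × €52.46 = €9,140,630.40.
Operating income = contribution − fixed costs = €9,140,630.40 − €3,220,300 = €5,920,330.40.
So DOL = total CM / EBIT = €9,140,630.40 / €5,920,330.40 = 1.5439.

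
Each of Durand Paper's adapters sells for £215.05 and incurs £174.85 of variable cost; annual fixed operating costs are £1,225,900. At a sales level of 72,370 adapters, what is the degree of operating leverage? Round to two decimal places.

1.73

Total contribution margin = 72,370 × £40.20 = £2,909,274.00.
Subtracting fixed costs: EBIT = £2,909,274.00 − £1,225,900 = £1,683,374.00.
DOL = contribution ÷ EBIT = £2,909,274.00 ÷ £1,683,374.00 = 1.7282.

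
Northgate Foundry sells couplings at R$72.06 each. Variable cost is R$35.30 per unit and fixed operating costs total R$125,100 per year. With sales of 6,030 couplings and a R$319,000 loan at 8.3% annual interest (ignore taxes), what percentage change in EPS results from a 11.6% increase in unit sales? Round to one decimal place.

At 6,030 units, contribution = 6,030 × R$36.76 = R$221,662.80.
EBIT = R$221,662.80 − R$125,100 = R$96,562.80.
After interest of R$26,477.00, pre-tax earnings = R$70,085.80.
DCL = total CM / (EBIT − I) = R$221,662.80 / R$70,085.80 = 3.1627.
EPS therefore changes by 3.1627 × (+11.6%) = +36.7%.

+36.7%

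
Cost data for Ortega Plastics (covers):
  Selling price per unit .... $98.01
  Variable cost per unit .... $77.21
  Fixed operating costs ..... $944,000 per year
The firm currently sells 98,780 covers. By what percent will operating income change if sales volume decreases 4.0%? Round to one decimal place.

Total contribution margin = 98,780 × $20.80 = $2,054,624.00.
Operating income = contribution − fixed costs = $2,054,624.00 − $944,000 = $1,110,624.00.
Degree of operating leverage = $2,054,624.00 / $1,110,624.00 = 1.8500.
Operating income changes by 1.8500 × -4.0% = -7.4%.

-7.4%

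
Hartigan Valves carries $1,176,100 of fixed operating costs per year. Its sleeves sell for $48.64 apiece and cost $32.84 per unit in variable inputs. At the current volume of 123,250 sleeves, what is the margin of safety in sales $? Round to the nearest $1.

Contribution margin per unit = $48.64 − $32.84 = $15.80. Break-even units = $1,176,100 ÷ $15.80 = 74,436.71; break-even revenue = 74,436.71 × $48.64 = $3,620,601.52.
Current sales = 123,250 × $48.64 = $5,994,880.00.
Margin of safety = $5,994,880.00 − $3,620,601.52 = $2,374,278.

$2,374,278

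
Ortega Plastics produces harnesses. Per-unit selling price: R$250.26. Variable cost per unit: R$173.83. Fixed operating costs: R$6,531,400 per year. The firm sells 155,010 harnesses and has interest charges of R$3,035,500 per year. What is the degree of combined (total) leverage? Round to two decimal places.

Contribution at this volume is 155,010 × R$76.43 = R$11,847,414.30.
EBIT = R$11,847,414.30 − R$6,531,400 = R$5,316,014.30. Interest = R$3,035,500.00, so EBIT − I = R$2,280,514.30.
Degree of total leverage = total CM / (EBIT − interest) = R$11,847,414.30 / R$2,280,514.30 = 5.1951.

5.20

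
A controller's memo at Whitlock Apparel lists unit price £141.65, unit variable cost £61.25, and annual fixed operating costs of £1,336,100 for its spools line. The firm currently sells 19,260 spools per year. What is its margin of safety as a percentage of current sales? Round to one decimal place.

Each unit contributes £141.65 − £61.25 = £80.40. Break-even units = £1,336,100 ÷ £80.40 = 16,618.16; break-even revenue = 16,618.16 × £141.65 = £2,353,962.25.
Current sales = 19,260 × £141.65 = £2,728,179.00.
Margin of safety = (£2,728,179.00 − £2,353,962.25) ÷ £2,728,179.00 = 13.7%.

13.7%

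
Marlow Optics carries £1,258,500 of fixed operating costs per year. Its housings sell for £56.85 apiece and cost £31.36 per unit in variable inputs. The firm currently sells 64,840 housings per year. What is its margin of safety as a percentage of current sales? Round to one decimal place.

23.9%

Each unit contributes £56.85 − £31.36 = £25.49. Break-even units = £1,258,500 ÷ £25.49 = 49,372.30; break-even revenue = 49,372.30 × £56.85 = £2,806,815.42.
Current sales = 64,840 × £56.85 = £3,686,154.00.
Margin of safety = (£3,686,154.00 − £2,806,815.42) ÷ £3,686,154.00 = 23.9%.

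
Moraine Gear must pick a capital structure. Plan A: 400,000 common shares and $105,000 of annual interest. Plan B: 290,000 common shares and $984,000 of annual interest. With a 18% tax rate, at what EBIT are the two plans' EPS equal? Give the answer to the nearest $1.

$3,301,364

Set EPS_A = EPS_B: (EBIT − $105,000)(1 − 0.18) ÷ 400,000 = (EBIT − $984,000)(1 − 0.18) ÷ 290,000.
The (1 − t) factor cancels: (EBIT − 105,000) × 290,000 = (EBIT − 984,000) × 400,000.
EBIT × (400,000 − 290,000) = 984,000 × 400,000 − 105,000 × 290,000 = 363,150,000,000, so EBIT = 363,150,000,000 ÷ 110,000 = 3,301,363.64.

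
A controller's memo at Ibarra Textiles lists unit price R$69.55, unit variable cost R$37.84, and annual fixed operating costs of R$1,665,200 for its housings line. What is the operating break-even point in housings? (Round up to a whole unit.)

52,514 housings

Contribution margin per unit = R$69.55 − R$37.84 = R$31.71.
Units to break even: R$1,665,200 ÷ R$31.71 = 52,513.40, rounded up to 52,514.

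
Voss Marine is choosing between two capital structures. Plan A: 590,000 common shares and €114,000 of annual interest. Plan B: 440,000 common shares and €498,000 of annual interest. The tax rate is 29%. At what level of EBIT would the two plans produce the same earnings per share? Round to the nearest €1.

At indifference, (EBIT − 114,000)(1 − t)/590,000 = (EBIT − 498,000)(1 − t)/440,000.
Cancelling (1 − t) and cross-multiplying: 440,000·(EBIT − 114,000) = 590,000·(EBIT − 498,000).
Solving, EBIT = (498,000·590,000 − 114,000·440,000) / (590,000 − 440,000) = 243,660,000,000 / 150,000 = 1,624,400.00.

€1,624,400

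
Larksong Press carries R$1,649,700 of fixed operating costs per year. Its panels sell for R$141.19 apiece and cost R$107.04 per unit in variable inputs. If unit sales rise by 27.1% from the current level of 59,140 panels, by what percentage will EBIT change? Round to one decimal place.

+148.0%

Total contribution margin = 59,140 × R$34.15 = R$2,019,631.00.
Operating income = contribution − fixed costs = R$2,019,631.00 − R$1,649,700 = R$369,931.00.
DOL = contribution ÷ EBIT = R$2,019,631.00 ÷ R$369,931.00 = 5.4595.
Operating income changes by 5.4595 × +27.1% = +148.0%.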